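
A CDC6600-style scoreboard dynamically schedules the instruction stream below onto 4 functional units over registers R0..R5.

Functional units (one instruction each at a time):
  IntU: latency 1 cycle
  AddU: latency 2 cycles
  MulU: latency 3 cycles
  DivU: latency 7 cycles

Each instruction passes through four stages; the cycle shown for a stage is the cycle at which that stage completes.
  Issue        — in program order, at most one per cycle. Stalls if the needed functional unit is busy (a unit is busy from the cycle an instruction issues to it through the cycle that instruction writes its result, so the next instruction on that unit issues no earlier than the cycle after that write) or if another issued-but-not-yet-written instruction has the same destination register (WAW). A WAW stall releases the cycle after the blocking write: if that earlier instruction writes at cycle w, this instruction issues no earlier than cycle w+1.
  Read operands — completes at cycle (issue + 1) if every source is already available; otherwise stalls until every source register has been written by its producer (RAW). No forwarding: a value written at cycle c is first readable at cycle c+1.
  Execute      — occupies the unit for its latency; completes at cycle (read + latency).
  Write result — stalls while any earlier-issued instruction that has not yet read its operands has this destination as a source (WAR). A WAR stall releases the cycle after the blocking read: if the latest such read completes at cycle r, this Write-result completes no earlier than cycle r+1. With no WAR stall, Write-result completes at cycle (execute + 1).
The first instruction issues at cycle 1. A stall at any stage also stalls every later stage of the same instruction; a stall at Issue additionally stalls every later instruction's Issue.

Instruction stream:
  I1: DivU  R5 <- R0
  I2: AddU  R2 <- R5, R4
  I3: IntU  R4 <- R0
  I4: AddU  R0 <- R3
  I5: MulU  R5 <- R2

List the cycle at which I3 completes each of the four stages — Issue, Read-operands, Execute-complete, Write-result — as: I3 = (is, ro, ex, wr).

cycle 1: I1 issues→DivU
cycle 2: I1 reads | I2 issues→AddU
cycle 3: I3 issues→IntU
cycle 4: I3 reads
cycle 5: I3 exec-done
cycle 9: I1 exec-done
cycle 10: I1 writes R5
cycle 11: I2 reads
cycle 12: I3 writes R4
cycle 13: I2 exec-done
cycle 14: I2 writes R2
cycle 15: I4 issues→AddU
cycle 16: I4 reads | I5 issues→MulU
cycle 17: I5 reads
cycle 18: I4 exec-done
cycle 19: I4 writes R0
cycle 20: I5 exec-done
cycle 21: I5 writes R5

I3 = (3, 4, 5, 12)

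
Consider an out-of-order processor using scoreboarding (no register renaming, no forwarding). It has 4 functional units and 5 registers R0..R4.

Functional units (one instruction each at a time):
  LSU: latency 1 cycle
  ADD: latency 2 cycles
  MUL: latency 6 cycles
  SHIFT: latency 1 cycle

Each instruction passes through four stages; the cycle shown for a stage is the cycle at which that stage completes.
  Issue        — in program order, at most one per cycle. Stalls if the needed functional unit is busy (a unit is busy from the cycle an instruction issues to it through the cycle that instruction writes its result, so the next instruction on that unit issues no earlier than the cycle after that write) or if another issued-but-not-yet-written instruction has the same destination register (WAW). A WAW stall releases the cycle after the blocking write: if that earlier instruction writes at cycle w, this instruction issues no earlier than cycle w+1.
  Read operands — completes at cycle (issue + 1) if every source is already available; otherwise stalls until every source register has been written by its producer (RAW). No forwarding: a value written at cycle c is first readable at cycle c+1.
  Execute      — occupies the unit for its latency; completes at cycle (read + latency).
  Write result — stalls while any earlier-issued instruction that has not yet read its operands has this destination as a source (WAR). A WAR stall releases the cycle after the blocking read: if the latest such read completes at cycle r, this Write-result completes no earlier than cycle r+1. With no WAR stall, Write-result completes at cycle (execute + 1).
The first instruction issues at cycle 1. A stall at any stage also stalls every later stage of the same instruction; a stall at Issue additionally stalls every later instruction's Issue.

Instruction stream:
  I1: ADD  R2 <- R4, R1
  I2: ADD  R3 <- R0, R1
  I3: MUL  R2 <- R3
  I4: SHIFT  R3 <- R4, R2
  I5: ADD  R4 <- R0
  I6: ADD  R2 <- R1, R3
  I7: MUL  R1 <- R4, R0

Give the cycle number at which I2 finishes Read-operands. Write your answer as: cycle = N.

cycle = 7

[1] I1→ADD
[2] I1 RO
[4] I1 EX
[5] I1 WR R2
[6] I2→ADD
[7] I2 RO | I3→MUL
[9] I2 EX
[10] I2 WR R3
[11] I3 RO | I4→SHIFT
[12] I5→ADD
[13] I5 RO
[15] I5 EX
[17] I3 EX
[18] I3 WR R2
[19] I4 RO
[20] I4 EX | I5 WR R4
[21] I4 WR R3 | I6→ADD
[22] I6 RO | I7→MUL
[23] I7 RO
[24] I6 EX
[25] I6 WR R2
[29] I7 EX
[30] I7 WR R1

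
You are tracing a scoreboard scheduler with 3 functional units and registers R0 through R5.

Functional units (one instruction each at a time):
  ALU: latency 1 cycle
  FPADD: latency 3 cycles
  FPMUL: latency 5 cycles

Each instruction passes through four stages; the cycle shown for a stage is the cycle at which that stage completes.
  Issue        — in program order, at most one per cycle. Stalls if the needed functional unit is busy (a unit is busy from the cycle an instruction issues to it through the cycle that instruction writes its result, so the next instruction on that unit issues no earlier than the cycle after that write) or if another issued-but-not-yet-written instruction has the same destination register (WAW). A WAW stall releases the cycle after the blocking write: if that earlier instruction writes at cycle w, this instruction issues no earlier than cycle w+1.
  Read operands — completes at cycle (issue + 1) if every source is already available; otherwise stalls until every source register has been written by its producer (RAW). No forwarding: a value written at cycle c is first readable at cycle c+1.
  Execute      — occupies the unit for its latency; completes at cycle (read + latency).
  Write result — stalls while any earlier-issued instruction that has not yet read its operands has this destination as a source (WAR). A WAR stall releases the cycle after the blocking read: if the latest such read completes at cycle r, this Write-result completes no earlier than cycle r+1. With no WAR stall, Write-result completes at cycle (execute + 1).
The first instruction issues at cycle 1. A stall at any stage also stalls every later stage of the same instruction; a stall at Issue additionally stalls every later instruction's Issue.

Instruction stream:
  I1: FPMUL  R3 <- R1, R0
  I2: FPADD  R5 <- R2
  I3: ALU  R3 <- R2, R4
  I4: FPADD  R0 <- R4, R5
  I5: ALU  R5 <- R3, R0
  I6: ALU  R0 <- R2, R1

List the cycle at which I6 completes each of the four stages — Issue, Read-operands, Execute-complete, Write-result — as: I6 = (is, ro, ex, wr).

[1] I1→FPMUL
[2] I1 RO; I2→FPADD
[3] I2 RO
[6] I2 EX
[7] I1 EX; I2 WR R5
[8] I1 WR R3
[9] I3→ALU
[10] I3 RO; I4→FPADD
[11] I3 EX; I4 RO
[12] I3 WR R3
[13] I5→ALU
[14] I4 EX
[15] I4 WR R0
[16] I5 RO
[17] I5 EX
[18] I5 WR R5
[19] I6→ALU
[20] I6 RO
[21] I6 EX
[22] I6 WR R0

I6 = (19, 20, 21, 22)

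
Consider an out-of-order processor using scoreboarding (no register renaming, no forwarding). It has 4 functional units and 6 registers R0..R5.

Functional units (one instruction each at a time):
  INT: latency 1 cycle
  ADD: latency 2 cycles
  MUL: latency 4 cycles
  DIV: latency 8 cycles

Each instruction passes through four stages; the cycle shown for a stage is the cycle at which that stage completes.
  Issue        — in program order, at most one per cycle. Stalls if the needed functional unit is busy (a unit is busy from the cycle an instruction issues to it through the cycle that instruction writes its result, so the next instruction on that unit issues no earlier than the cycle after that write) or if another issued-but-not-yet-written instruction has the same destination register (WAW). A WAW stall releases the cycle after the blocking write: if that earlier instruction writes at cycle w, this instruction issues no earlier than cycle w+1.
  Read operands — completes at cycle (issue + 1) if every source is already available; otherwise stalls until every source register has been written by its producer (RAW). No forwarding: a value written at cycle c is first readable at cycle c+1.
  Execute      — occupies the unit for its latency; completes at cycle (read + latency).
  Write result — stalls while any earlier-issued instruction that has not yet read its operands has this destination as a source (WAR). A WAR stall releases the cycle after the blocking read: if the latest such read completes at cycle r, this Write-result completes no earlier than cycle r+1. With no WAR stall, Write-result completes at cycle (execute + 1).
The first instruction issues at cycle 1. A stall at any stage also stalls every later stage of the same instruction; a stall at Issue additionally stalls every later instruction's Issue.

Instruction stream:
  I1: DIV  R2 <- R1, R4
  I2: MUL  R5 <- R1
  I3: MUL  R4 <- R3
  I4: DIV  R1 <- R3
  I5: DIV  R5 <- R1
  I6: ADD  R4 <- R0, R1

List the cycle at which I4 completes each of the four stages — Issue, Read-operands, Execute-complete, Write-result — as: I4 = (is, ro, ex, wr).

I4 = (12, 13, 21, 22)

t=1  I1→DIV
t=2  I1 RO; I2→MUL
t=3  I2 RO
t=7  I2 EX
t=8  I2 WR R5
t=9  I3→MUL
t=10  I1 EX; I3 RO
t=11  I1 WR R2
t=12  I4→DIV
t=13  I4 RO
t=14  I3 EX
t=15  I3 WR R4
t=21  I4 EX
t=22  I4 WR R1
t=23  I5→DIV
t=24  I5 RO; I6→ADD
t=25  I6 RO
t=27  I6 EX
t=28  I6 WR R4
t=32  I5 EX
t=33  I5 WR R5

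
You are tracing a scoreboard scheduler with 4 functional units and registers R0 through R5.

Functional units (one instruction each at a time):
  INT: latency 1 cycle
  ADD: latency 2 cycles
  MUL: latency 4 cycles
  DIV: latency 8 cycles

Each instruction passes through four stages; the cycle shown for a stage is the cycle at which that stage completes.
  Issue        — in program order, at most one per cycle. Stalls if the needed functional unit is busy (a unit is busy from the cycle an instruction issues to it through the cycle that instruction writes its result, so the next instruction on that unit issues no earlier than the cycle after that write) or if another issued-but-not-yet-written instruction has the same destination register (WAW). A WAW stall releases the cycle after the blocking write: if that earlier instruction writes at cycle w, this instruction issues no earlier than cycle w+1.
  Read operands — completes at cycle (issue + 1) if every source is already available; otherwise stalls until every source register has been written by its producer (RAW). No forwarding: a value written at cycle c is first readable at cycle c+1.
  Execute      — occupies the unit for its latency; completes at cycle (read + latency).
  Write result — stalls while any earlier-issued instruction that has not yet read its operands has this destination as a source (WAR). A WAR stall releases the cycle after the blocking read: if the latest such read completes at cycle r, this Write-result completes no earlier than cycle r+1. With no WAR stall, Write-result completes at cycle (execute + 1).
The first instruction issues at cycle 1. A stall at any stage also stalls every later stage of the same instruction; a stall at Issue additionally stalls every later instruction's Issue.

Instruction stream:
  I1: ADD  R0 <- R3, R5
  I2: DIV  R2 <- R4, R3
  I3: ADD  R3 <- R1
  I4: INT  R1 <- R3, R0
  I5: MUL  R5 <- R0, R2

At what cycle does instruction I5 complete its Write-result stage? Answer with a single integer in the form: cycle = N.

1) issue 1, read 2, done 4, write 5
2) issue 2, read 3, done 11, write 12
3) issue 6, read 7, done 9, write 10  <struct: ADD busy until I1 writes@5>
4) issue 7, read 11, done 12, write 13  <RAW R3: wait I3 write@10>
5) issue 8, read 13, done 17, write 18  <RAW R2: wait I2 write@12>

cycle = 18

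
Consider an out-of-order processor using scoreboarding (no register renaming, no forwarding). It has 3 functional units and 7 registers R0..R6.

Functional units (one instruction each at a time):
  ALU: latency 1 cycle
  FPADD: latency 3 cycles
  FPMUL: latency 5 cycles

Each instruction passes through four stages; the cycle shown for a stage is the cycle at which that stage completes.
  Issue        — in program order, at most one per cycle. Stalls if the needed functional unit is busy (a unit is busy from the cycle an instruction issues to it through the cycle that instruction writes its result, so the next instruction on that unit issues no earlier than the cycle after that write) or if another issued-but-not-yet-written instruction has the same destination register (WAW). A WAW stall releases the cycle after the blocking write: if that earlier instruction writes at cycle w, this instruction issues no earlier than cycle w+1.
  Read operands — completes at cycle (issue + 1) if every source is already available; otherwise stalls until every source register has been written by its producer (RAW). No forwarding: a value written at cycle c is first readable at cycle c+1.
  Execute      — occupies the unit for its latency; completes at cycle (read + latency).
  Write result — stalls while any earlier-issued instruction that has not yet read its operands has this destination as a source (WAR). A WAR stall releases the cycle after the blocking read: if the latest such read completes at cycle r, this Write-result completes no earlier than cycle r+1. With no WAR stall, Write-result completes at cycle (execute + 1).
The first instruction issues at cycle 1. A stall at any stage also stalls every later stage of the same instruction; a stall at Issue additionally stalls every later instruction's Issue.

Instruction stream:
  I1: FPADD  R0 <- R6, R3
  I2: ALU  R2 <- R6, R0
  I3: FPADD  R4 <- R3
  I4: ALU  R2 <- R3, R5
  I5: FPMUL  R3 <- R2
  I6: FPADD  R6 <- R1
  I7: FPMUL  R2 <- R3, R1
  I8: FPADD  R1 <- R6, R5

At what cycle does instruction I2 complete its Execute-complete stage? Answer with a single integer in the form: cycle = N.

c1: issue I1 (FPADD)
c2: I1 read-ops · issue I2 (ALU)
c5: I1 finished on FPADD
c6: I1→R0
c7: I2 read-ops · issue I3 (FPADD)
c8: I2 finished on ALU · I3 read-ops
c9: I2→R2
c10: issue I4 (ALU)
c11: I3 finished on FPADD · I4 read-ops · issue I5 (FPMUL)
c12: I3→R4 · I4 finished on ALU
c13: I4→R2 · issue I6 (FPADD)
c14: I5 read-ops · I6 read-ops
c17: I6 finished on FPADD
c18: I6→R6
c19: I5 finished on FPMUL
c20: I5→R3
c21: issue I7 (FPMUL)
c22: I7 read-ops · issue I8 (FPADD)
c23: I8 read-ops
c26: I8 finished on FPADD
c27: I7 finished on FPMUL · I8→R1
c28: I7→R2

cycle = 8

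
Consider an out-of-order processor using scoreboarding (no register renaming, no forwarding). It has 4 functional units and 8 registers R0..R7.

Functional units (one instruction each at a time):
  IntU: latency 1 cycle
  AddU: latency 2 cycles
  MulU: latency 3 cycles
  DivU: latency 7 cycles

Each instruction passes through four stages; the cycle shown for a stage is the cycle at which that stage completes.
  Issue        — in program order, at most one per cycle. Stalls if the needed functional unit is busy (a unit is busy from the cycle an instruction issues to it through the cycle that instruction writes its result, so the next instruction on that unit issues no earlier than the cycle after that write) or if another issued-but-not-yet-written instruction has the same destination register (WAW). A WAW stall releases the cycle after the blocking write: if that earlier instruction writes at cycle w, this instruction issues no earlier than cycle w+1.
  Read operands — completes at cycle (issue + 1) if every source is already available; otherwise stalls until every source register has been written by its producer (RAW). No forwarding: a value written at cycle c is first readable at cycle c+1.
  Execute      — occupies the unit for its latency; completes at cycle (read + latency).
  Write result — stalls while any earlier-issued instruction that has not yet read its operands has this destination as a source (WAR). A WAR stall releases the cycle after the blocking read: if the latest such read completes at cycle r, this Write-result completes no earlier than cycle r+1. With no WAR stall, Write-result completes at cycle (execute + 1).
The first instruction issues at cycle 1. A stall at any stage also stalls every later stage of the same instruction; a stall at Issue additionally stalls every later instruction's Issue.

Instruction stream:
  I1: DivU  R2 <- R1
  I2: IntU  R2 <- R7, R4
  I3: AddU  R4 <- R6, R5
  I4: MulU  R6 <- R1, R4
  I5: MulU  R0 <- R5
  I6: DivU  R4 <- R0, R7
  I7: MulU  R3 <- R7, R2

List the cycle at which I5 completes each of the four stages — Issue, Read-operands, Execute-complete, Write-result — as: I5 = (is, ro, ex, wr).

I5 = (22, 23, 26, 27)

c1: I1→DivU
c2: I1 RO
c9: I1 EX
c10: I1 WR R2
c11: I2→IntU
c12: I2 RO · I3→AddU
c13: I2 EX · I3 RO · I4→MulU
c14: I2 WR R2
c15: I3 EX
c16: I3 WR R4
c17: I4 RO
c20: I4 EX
c21: I4 WR R6
c22: I5→MulU
c23: I5 RO · I6→DivU
c26: I5 EX
c27: I5 WR R0
c28: I6 RO · I7→MulU
c29: I7 RO
c32: I7 EX
c33: I7 WR R3
c35: I6 EX
c36: I6 WR R4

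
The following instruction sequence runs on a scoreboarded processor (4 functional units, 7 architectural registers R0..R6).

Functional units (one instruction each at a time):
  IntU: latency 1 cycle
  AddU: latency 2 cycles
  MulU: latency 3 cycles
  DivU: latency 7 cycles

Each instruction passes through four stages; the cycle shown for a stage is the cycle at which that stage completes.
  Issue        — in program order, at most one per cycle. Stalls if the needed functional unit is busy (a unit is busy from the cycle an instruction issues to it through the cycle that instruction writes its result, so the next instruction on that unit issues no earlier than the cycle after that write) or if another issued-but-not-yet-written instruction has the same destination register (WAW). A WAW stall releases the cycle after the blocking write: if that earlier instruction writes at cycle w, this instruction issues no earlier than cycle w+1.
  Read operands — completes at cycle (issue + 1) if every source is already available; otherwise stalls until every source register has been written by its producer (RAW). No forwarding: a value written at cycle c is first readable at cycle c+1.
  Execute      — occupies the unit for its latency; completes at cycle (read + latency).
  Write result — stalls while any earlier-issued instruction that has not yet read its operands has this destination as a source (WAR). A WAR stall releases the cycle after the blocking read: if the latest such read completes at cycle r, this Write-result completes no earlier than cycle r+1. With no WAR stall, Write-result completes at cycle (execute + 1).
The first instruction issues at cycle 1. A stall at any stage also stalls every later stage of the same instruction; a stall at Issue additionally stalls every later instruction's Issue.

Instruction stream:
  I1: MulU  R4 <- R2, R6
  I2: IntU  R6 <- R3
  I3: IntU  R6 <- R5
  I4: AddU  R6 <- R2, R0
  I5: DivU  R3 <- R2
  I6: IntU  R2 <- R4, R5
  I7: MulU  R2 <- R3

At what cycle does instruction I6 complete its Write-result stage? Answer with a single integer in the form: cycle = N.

cycle = 15

1) issue 1, read 2, done 5, write 6
2) issue 2, read 3, done 4, write 5
3) issue 6, read 7, done 8, write 9  <struct: IntU busy until I2 writes@5>
4) issue 10, read 11, done 13, write 14  <WAW R6: wait I3 write@9>
5) issue 11, read 12, done 19, write 20
6) issue 12, read 13, done 14, write 15
7) issue 16, read 21, done 24, write 25  <WAW R2: wait I6 write@15 / RAW R3: wait I5 write@20>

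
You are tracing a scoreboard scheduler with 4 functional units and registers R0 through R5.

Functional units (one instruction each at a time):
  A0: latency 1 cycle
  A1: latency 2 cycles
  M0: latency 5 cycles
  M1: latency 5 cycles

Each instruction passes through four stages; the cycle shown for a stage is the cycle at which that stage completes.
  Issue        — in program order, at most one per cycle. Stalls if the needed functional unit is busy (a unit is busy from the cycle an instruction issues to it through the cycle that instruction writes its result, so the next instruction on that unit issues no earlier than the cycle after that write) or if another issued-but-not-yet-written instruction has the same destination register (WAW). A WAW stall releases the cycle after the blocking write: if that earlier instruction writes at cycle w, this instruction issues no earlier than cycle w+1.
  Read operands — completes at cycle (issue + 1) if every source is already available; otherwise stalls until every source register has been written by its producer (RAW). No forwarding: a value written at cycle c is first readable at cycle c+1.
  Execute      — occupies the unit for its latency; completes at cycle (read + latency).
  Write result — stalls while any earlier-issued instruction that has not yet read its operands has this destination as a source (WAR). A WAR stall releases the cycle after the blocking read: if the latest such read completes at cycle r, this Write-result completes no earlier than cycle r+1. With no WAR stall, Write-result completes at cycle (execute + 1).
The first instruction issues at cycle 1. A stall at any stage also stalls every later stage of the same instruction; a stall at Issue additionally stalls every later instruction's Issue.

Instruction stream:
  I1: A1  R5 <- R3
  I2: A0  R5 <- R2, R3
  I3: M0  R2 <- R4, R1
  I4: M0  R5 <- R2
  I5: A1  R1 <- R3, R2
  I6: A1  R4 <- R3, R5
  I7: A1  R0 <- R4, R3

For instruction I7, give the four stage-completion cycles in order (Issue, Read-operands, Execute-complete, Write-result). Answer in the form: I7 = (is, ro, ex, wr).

c1: I1 issues→A1
c2: I1 reads
c4: I1 exec-done
c5: I1 writes R5
c6: I2 issues→A0
c7: I2 reads; I3 issues→M0
c8: I2 exec-done; I3 reads
c9: I2 writes R5
c13: I3 exec-done
c14: I3 writes R2
c15: I4 issues→M0
c16: I4 reads; I5 issues→A1
c17: I5 reads
c19: I5 exec-done
c20: I5 writes R1
c21: I4 exec-done; I6 issues→A1
c22: I4 writes R5
c23: I6 reads
c25: I6 exec-done
c26: I6 writes R4
c27: I7 issues→A1
c28: I7 reads
c30: I7 exec-done
c31: I7 writes R0

I7 = (27, 28, 30, 31)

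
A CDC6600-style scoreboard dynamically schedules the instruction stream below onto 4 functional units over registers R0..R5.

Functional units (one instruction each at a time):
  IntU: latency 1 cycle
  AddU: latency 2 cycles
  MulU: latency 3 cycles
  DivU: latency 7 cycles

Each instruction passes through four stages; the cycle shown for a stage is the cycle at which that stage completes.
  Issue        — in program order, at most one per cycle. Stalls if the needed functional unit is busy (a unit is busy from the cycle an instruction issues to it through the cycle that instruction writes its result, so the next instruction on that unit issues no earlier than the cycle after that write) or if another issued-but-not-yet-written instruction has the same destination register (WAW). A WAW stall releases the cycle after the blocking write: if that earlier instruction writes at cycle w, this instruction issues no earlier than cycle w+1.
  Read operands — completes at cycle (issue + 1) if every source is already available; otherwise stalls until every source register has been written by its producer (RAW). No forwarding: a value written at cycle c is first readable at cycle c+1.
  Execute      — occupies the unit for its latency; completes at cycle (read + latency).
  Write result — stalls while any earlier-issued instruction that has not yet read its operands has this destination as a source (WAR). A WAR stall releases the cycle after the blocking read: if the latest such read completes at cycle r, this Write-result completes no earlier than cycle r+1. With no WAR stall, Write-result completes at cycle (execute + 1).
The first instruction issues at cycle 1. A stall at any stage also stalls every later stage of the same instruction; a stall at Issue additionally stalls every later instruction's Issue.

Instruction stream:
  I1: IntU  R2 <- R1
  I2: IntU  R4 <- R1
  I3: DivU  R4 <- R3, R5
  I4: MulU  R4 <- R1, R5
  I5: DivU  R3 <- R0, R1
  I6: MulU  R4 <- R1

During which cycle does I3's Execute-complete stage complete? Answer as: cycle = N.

cycle = 17

I1 -> (1, 2, 3, 4)
I2 -> (5, 6, 7, 8)  // struct: IntU busy until I1 writes@4
I3 -> (9, 10, 17, 18)  // WAW R4: wait I2 write@8
I4 -> (19, 20, 23, 24)  // WAW R4: wait I3 write@18
I5 -> (20, 21, 28, 29)
I6 -> (25, 26, 29, 30)  // struct: MulU busy until I4 writes@24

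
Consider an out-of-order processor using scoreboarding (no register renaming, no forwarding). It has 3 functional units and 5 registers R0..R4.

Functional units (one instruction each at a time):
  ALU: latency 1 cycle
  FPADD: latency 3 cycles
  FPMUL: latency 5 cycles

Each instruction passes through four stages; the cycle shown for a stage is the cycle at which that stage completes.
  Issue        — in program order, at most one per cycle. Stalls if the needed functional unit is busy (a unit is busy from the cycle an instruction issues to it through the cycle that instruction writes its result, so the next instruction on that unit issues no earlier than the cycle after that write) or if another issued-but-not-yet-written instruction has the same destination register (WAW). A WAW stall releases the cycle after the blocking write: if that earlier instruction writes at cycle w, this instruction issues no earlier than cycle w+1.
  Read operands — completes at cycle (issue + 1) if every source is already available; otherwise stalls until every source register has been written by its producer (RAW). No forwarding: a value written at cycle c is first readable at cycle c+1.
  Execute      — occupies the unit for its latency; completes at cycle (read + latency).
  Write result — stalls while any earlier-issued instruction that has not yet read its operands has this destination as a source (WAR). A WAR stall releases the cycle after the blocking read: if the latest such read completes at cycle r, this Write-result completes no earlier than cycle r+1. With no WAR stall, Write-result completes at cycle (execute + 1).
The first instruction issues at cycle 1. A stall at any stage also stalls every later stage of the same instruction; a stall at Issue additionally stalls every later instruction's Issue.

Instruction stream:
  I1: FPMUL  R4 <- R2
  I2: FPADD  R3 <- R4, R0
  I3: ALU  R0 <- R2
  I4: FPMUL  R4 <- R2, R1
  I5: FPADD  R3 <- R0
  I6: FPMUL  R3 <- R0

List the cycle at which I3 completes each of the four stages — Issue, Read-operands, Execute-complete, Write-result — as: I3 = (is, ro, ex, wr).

I1 -> (1, 2, 7, 8)
I2 -> (2, 9, 12, 13)  // RAW R4: wait I1 write@8
I3 -> (3, 4, 5, 10)  // WAR R0: wait I2 read@9
I4 -> (9, 10, 15, 16)  // struct: FPMUL busy until I1 writes@8
I5 -> (14, 15, 18, 19)  // struct: FPADD busy until I2 writes@13
I6 -> (20, 21, 26, 27)  // WAW R3: wait I5 write@19

I3 = (3, 4, 5, 10)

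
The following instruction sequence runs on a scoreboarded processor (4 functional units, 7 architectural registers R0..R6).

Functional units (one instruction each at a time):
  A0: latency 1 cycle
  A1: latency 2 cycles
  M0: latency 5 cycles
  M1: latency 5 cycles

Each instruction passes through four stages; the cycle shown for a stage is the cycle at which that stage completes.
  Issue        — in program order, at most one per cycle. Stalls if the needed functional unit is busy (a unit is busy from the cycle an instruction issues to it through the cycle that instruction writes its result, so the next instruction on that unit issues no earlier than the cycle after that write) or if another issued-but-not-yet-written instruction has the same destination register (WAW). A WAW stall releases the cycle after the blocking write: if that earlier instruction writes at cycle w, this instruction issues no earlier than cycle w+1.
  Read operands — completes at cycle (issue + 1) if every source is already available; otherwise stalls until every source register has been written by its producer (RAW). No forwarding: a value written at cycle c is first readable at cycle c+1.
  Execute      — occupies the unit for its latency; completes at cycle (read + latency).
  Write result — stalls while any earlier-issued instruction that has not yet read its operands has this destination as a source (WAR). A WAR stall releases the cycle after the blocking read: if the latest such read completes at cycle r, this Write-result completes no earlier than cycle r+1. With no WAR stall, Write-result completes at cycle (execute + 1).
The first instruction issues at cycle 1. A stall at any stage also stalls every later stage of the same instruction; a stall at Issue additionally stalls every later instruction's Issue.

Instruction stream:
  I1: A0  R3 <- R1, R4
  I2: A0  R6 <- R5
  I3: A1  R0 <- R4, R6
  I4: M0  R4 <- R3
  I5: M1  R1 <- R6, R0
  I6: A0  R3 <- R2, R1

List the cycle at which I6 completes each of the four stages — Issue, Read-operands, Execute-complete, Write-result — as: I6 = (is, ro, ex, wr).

c1: I1→A0
c2: I1 RO
c3: I1 EX
c4: I1 WR R3
c5: I2→A0
c6: I2 RO · I3→A1
c7: I2 EX · I4→M0
c8: I2 WR R6 · I4 RO · I5→M1
c9: I3 RO · I6→A0
c11: I3 EX
c12: I3 WR R0
c13: I4 EX · I5 RO
c14: I4 WR R4
c18: I5 EX
c19: I5 WR R1
c20: I6 RO
c21: I6 EX
c22: I6 WR R3

I6 = (9, 20, 21, 22)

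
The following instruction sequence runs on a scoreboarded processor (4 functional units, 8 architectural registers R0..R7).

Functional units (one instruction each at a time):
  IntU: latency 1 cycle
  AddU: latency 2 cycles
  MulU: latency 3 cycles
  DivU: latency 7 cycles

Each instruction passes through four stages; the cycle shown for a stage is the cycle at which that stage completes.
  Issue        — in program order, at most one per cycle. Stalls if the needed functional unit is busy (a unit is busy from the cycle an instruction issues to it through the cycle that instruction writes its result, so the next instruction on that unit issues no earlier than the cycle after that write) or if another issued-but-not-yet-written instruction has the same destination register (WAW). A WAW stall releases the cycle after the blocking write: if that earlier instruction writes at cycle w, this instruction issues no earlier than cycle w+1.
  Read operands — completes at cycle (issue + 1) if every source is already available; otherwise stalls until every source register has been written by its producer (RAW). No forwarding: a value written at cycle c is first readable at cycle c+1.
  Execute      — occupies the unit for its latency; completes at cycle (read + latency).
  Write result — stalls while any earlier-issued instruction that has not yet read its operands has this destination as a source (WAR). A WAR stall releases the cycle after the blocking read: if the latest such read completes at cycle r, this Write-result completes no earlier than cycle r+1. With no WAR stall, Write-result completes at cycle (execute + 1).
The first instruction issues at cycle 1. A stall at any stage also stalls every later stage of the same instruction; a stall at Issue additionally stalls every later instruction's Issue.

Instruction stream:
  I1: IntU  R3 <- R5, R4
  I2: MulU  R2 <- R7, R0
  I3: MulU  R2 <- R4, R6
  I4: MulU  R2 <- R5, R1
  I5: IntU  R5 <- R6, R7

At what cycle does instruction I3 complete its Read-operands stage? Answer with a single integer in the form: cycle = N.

cycle = 9

[1] issue I1 (IntU)
[2] I1 read-ops, issue I2 (MulU)
[3] I1 finished on IntU, I2 read-ops
[4] I1→R3
[6] I2 finished on MulU
[7] I2→R2
[8] issue I3 (MulU)
[9] I3 read-ops
[12] I3 finished on MulU
[13] I3→R2
[14] issue I4 (MulU)
[15] I4 read-ops, issue I5 (IntU)
[16] I5 read-ops
[17] I5 finished on IntU
[18] I4 finished on MulU, I5→R5
[19] I4→R2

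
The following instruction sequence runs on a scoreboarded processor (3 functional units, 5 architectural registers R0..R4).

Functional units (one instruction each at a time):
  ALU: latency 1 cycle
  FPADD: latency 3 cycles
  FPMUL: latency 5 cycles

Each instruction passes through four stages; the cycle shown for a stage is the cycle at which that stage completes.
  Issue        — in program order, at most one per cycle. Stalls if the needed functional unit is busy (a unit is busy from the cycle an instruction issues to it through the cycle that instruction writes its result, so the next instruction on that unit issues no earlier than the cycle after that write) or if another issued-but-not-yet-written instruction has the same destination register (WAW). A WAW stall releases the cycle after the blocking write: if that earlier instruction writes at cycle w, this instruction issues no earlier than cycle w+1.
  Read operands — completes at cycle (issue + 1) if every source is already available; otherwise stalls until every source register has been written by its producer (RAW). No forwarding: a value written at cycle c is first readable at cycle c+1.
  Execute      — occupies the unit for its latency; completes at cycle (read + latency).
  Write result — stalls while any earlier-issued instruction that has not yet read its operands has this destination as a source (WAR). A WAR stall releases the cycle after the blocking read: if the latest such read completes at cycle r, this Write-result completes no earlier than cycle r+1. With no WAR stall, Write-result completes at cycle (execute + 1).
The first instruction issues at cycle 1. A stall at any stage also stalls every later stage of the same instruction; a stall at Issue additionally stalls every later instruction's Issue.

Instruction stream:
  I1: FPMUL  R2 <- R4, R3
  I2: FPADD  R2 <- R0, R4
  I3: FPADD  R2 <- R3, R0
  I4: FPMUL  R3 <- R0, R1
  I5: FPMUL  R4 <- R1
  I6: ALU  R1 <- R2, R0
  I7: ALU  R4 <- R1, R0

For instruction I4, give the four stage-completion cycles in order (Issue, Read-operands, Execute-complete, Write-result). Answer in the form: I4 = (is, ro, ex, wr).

  I1 | 1 | 2 | 7 | 8
  I2 | 9 | 10 | 13 | 14   WAW R2: wait I1 write@8
  I3 | 15 | 16 | 19 | 20   struct: FPADD busy until I2 writes@14
  I4 | 16 | 17 | 22 | 23
  I5 | 24 | 25 | 30 | 31   struct: FPMUL busy until I4 writes@23
  I6 | 25 | 26 | 27 | 28
  I7 | 32 | 33 | 34 | 35   WAW R4: wait I5 write@31

I4 = (16, 17, 22, 23)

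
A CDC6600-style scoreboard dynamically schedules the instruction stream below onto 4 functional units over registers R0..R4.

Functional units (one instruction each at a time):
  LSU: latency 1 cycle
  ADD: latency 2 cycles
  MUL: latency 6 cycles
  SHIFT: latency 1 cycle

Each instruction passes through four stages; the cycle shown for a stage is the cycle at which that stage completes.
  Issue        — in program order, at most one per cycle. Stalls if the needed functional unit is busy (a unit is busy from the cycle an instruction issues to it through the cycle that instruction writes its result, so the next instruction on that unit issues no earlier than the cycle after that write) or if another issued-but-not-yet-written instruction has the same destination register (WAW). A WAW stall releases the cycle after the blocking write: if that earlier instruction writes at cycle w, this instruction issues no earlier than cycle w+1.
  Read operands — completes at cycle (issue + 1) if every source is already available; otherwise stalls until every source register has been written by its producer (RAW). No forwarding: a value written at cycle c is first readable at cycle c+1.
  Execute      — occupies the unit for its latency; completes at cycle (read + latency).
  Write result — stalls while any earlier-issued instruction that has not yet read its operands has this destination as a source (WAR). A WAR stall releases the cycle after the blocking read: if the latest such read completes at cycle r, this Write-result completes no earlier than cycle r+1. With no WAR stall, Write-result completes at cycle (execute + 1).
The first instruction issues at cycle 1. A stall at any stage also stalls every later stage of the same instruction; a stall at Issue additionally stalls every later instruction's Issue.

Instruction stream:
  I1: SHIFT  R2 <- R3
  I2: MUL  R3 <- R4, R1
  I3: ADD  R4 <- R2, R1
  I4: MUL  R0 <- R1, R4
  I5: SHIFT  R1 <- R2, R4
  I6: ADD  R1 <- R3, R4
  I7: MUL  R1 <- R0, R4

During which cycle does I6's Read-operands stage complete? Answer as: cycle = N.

cycle = 17

I1 -> (1, 2, 3, 4)
I2 -> (2, 3, 9, 10)
I3 -> (3, 5, 7, 8)  // RAW R2: wait I1 write@4
I4 -> (11, 12, 18, 19)  // struct: MUL busy until I2 writes@10
I5 -> (12, 13, 14, 15)
I6 -> (16, 17, 19, 20)  // WAW R1: wait I5 write@15
I7 -> (21, 22, 28, 29)  // WAW R1: wait I6 write@20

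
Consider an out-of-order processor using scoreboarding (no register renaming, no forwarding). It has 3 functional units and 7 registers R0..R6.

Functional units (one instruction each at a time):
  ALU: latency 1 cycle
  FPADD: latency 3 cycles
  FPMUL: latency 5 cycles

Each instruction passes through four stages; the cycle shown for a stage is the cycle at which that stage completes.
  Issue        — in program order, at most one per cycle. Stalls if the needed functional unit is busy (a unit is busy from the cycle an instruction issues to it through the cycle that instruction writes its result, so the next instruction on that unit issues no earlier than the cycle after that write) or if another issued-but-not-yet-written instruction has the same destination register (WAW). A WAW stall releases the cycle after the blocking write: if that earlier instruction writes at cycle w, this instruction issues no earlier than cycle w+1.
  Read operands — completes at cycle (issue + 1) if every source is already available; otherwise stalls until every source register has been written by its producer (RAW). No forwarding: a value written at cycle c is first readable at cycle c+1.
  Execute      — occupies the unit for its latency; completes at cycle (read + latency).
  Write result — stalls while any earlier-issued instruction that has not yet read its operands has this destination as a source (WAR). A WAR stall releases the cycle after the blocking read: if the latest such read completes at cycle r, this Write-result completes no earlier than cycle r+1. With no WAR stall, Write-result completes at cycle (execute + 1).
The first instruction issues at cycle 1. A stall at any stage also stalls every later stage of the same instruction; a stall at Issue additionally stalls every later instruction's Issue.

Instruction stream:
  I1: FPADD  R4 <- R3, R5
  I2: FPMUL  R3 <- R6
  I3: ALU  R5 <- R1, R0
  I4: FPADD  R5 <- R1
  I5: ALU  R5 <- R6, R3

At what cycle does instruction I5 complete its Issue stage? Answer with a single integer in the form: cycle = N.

cycle = 13

I1: IS=1 RO=2 EX=5 WR=6
I2: IS=2 RO=3 EX=8 WR=9
I3: IS=3 RO=4 EX=5 WR=6
I4: IS=7 RO=8 EX=11 WR=12  [WAW R5: wait I3 write@6]
I5: IS=13 RO=14 EX=15 WR=16  [WAW R5: wait I4 write@12]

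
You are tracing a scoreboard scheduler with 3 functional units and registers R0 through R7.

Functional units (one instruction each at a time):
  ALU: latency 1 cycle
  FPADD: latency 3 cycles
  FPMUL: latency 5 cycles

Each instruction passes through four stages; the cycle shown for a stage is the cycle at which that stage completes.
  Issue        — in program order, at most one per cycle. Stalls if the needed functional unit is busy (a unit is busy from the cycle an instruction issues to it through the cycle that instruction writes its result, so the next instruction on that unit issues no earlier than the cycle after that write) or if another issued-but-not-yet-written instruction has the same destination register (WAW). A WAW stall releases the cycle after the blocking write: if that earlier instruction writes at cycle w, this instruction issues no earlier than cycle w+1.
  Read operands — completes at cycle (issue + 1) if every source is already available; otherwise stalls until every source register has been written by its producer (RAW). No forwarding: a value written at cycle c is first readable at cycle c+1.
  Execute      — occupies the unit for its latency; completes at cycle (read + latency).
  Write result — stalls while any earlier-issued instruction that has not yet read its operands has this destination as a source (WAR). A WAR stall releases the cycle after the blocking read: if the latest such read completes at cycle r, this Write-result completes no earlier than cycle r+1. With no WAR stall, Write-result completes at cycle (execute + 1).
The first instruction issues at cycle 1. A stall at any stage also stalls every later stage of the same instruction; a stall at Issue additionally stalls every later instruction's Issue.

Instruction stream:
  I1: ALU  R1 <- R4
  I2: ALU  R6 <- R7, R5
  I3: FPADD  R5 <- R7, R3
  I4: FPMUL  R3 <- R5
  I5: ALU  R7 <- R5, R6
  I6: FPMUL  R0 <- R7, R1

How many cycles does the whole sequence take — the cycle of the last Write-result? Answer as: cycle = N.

I1  is:1  ro:2  ex:3  wr:4
I2  is:5  ro:6  ex:7  wr:8  — struct: ALU busy until I1 writes@4
I3  is:6  ro:7  ex:10  wr:11
I4  is:7  ro:12  ex:17  wr:18  — RAW R5: wait I3 write@11
I5  is:9  ro:12  ex:13  wr:14  — struct: ALU busy until I2 writes@8, RAW R5: wait I3 write@11
I6  is:19  ro:20  ex:25  wr:26  — struct: FPMUL busy until I4 writes@18

cycle = 26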